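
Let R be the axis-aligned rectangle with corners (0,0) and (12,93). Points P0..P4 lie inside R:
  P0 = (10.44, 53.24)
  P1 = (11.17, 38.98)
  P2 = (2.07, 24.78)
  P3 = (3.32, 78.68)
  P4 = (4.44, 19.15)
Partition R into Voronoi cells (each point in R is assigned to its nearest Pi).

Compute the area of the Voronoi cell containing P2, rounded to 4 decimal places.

1. box [0,12]×[0,93]: [(0, 0) (12, 0) (12, 93) (0, 93)]
2. ⊥bis P2·P0 via (6.255,39.01): [(0, 40.8496) (0, 0) (12, 0) (12, 37.3204)]  |A|=469.0199
3. ⊥bis P2·P1 via (6.62,31.88): [(0, 36.1224) (0, 0) (12, 0) (12, 28.4323)]  |A|=387.3279
4. ⊥bis P2·P3 via (2.695,51.73): [(0, 36.1224) (0, 0) (12, 0) (12, 28.4323)]  |A|=387.3279
5. ⊥bis P2·P4 via (3.255,21.965): [(0, 36.1224) (0, 20.5948) (12, 25.6463) (12, 28.4323)]  |A|=109.8815
6. canonical 4-gon: [(0, 36.1224) (0, 20.5948) (12, 25.6463) (12, 28.4323)]
7. shoelace: 109.8815

Area of P2's cell: 109.8815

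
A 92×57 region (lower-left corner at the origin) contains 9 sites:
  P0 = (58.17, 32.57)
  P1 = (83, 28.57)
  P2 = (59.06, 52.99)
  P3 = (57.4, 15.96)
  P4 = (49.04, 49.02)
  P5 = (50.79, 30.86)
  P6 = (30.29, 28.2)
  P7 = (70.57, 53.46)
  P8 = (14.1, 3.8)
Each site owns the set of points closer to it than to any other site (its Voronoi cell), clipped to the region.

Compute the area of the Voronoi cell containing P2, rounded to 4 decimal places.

Area of P2's cell: 149.6536

1. box [0,92]×[0,57]: [(0, 0) (92, 0) (92, 57) (0, 57)]
2. ⊥bis P2·P0 via (58.615,42.78): [(0, 45.3347) (92, 41.3249) (92, 57) (0, 57)]  |A|=1257.6564
3. ⊥bis P2·P1 via (71.03,40.78): [(0, 45.3347) (72.4548, 42.1768) (87.5752, 57) (0, 57)]  |A|=1071.6755
4. ⊥bis P2·P3 via (58.23,34.475): [(0, 45.3347) (72.4548, 42.1768) (87.5752, 57) (0, 57)]  |A|=1071.6755
5. ⊥bis P2·P4 via (54.05,51.005): [(57.2859, 42.8379) (72.4548, 42.1768) (87.5752, 57) (51.6747, 57)]  |A|=371.637
6. ⊥bis P2·P5 via (54.925,41.925): [(57.2859, 42.8379) (72.4548, 42.1768) (87.5752, 57) (51.6747, 57)]  |A|=371.637
7. ⊥bis P2·P6 via (44.675,40.595): [(57.2859, 42.8379) (72.4548, 42.1768) (87.5752, 57) (51.6747, 57)]  |A|=371.637
8. ⊥bis P2·P7 via (64.815,53.225): [(57.2859, 42.8379) (65.2533, 42.4907) (64.6609, 57) (51.6747, 57)]  |A|=149.6536
9. ⊥bis P2·P8 via (36.58,28.395): [(57.2859, 42.8379) (65.2533, 42.4907) (64.6609, 57) (51.6747, 57)]  |A|=149.6536
10. canonical 4-gon: [(57.2859, 42.8379) (65.2533, 42.4907) (64.6609, 57) (51.6747, 57)]
11. shoelace: 149.6536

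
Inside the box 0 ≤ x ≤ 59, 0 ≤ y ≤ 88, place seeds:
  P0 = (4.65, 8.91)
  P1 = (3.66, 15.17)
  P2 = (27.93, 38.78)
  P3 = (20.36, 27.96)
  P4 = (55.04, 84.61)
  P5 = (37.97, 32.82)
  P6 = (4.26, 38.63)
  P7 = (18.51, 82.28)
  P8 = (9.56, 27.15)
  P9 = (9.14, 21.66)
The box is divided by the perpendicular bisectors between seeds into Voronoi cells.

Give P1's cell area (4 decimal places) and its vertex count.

1. box [0,59]×[0,88]: [(0, 0) (59, 0) (59, 88) (0, 88)]
2. ⊥bis P1·P0 via (4.155,12.04): [(0, 11.3829) (59, 20.7136) (59, 88) (0, 88)]  |A|=4245.1541
3. ⊥bis P1·P2 via (15.795,26.975): [(0, 43.2115) (0, 11.3829) (26.8347, 15.6267)]  |A|=427.0555
4. ⊥bis P1·P3 via (12.01,21.565): [(0, 37.2465) (0, 11.3829) (17.6682, 14.1771)]  |A|=228.4818
5. ⊥bis P1·P4 via (29.35,49.89): [(0, 37.2465) (0, 11.3829) (17.6682, 14.1771)]  |A|=228.4818
6. ⊥bis P1·P5 via (20.815,23.995): [(0, 37.2465) (0, 11.3829) (17.6682, 14.1771)]  |A|=228.4818
7. ⊥bis P1·P6 via (3.96,26.9): [(8.0033, 26.7966) (0, 27.0013) (0, 11.3829) (17.6682, 14.1771)]  |A|=187.4839
8. ⊥bis P1·P7 via (11.085,48.725): [(8.0033, 26.7966) (0, 27.0013) (0, 11.3829) (17.6682, 14.1771)]  |A|=187.4839
9. ⊥bis P1·P8 via (6.61,21.16): [(15.7783, 16.6447) (0, 24.4153) (0, 11.3829) (17.6682, 14.1771)]  |A|=127.2547
10. ⊥bis P1·P9 via (6.4,18.415): [(0, 23.819) (0, 11.3829) (12.4048, 13.3447)]  |A|=77.1338
11. canonical 3-gon: [(0, 23.819) (0, 11.3829) (12.4048, 13.3447)]
12. shoelace: 77.1338

Area of P1's cell: 77.1338 (3 vertices)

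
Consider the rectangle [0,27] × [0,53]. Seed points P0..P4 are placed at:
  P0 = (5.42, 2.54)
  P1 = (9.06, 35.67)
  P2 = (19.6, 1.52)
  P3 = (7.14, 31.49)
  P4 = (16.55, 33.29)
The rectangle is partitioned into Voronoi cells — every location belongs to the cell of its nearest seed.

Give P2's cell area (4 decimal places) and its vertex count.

Area of P2's cell: 246.4765 (5 vertices)

1. box [0,27]×[0,53]: [(0, 0) (27, 0) (27, 53) (0, 53)]
2. ⊥bis P2·P0 via (12.51,2.03): [(12.364, 0) (27, 0) (27, 53) (16.1764, 53)]  |A|=674.6803
3. ⊥bis P2·P1 via (14.33,18.595): [(13.6873, 18.3966) (12.364, 0) (27, 0) (27, 22.5054)]  |A|=284.431
4. ⊥bis P2·P3 via (13.37,16.505): [(13.5568, 16.5827) (12.364, 0) (27, 0) (27, 22.1717)]  |A|=270.3811
5. ⊥bis P2·P4 via (18.075,17.405): [(14.7721, 17.0879) (13.5568, 16.5827) (12.364, 0) (27, 0) (27, 18.2618)]  |A|=246.4765
6. canonical 5-gon: [(14.7721, 17.0879) (13.5568, 16.5827) (12.364, 0) (27, 0) (27, 18.2618)]
7. shoelace: 246.4765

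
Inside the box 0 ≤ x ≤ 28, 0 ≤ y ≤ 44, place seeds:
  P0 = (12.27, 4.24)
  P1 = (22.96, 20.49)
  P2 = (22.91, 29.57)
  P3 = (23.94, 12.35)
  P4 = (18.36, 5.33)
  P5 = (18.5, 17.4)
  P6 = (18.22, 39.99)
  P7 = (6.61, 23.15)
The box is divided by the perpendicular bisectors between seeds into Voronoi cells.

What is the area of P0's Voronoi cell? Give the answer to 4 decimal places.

Area of P0's cell: 186.3228

1. box [0,28]×[0,44]: [(0, 0) (28, 0) (28, 44) (0, 44)]
2. ⊥bis P0·P1 via (17.615,12.365): [(0, 23.953) (0, 0) (28, 0) (28, 5.5333)]  |A|=412.8072
3. ⊥bis P0·P2 via (17.59,16.905): [(0, 23.953) (0, 0) (28, 0) (28, 5.5333)]  |A|=412.8072
4. ⊥bis P0·P3 via (18.105,8.295): [(13.3072, 15.1989) (0, 23.953) (0, 0) (23.8696, 0)]  |A|=340.7686
5. ⊥bis P0·P4 via (15.315,4.785): [(13.501, 14.92) (13.3072, 15.1989) (0, 23.953) (0, 0) (16.1714, 0)]  |A|=283.3407
6. ⊥bis P0·P5 via (15.385,10.82): [(14.1284, 11.4149) (0, 18.1033) (0, 0) (16.1714, 0)]  |A|=220.1828
7. ⊥bis P0·P6 via (15.245,22.115): [(14.1284, 11.4149) (0, 18.1033) (0, 0) (16.1714, 0)]  |A|=220.1828
8. ⊥bis P0·P7 via (9.44,13.695): [(14.1284, 11.4149) (9.3616, 13.6715) (0, 10.8695) (0, 0) (16.1714, 0)]  |A|=186.3228
9. canonical 5-gon: [(14.1284, 11.4149) (9.3616, 13.6715) (0, 10.8695) (0, 0) (16.1714, 0)]
10. shoelace: 186.3228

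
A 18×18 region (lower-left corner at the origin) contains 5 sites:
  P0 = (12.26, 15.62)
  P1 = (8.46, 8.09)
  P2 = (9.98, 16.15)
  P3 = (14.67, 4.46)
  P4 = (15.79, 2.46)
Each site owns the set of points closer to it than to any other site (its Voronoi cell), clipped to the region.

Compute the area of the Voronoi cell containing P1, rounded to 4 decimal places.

Area of P1's cell: 141.4420

1. box [0,18]×[0,18]: [(0, 0) (18, 0) (18, 18) (0, 18)]
2. ⊥bis P1·P0 via (10.36,11.855): [(0, 17.0832) (0, 0) (18, 0) (18, 7.9995)]  |A|=225.7438
3. ⊥bis P1·P2 via (9.22,12.12): [(10.2018, 11.9349) (0, 13.8588) (0, 0) (18, 0) (18, 7.9995)]  |A|=209.2965
4. ⊥bis P1·P3 via (11.565,6.275): [(13.8093, 10.1143) (10.2018, 11.9349) (0, 13.8588) (0, 0) (7.897, 0)]  |A|=141.442
5. ⊥bis P1·P4 via (12.125,5.275): [(13.8093, 10.1143) (10.2018, 11.9349) (0, 13.8588) (0, 0) (7.897, 0)]  |A|=141.442
6. canonical 5-gon: [(13.8093, 10.1143) (10.2018, 11.9349) (0, 13.8588) (0, 0) (7.897, 0)]
7. shoelace: 141.442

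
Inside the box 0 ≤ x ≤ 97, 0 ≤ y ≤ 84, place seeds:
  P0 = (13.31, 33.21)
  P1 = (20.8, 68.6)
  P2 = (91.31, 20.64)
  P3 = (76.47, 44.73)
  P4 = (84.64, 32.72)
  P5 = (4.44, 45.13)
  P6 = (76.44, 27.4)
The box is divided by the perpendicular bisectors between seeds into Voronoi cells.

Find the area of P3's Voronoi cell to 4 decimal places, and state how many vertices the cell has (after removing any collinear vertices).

1. box [0,97]×[0,84]: [(0, 0) (97, 0) (97, 84) (0, 84)]
2. ⊥bis P3·P0 via (44.89,38.97): [(51.9979, 0) (97, 0) (97, 84) (36.6768, 84)]  |A|=4423.6629
3. ⊥bis P3·P1 via (48.635,56.665): [(43.7434, 45.2566) (51.9979, 0) (97, 0) (97, 84) (60.3556, 84)]  |A|=3964.9645
4. ⊥bis P3·P2 via (83.89,32.685): [(43.7434, 45.2566) (49.8599, 11.7217) (97, 40.7611) (97, 84) (60.3556, 84)]  |A|=2740.4744
5. ⊥bis P3·P4 via (80.555,38.725): [(43.7434, 45.2566) (48.8665, 17.1684) (97, 49.912) (97, 84) (60.3556, 84)]  |A|=2377.4386
6. ⊥bis P3·P5 via (40.455,44.93): [(43.7434, 45.2566) (48.8665, 17.1684) (97, 49.912) (97, 84) (60.3556, 84)]  |A|=2377.4386
7. ⊥bis P3·P6 via (76.455,36.065): [(43.7434, 45.2566) (45.4101, 36.1187) (76.6443, 36.0647) (97, 49.912) (97, 84) (60.3556, 84)]  |A|=2081.5818
8. canonical 6-gon: [(43.7434, 45.2566) (45.4101, 36.1187) (76.6443, 36.0647) (97, 49.912) (97, 84) (60.3556, 84)]
9. shoelace: 2081.5818

Area of P3's cell: 2081.5818 (6 vertices)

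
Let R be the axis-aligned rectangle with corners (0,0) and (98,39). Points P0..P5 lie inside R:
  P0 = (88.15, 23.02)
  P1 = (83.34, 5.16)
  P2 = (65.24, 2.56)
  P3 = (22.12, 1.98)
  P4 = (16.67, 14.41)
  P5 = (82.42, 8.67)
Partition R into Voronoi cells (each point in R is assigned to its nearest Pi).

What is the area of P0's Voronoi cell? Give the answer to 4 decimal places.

1. box [0,98]×[0,39]: [(0, 0) (98, 0) (98, 39) (0, 39)]
2. ⊥bis P0·P1 via (85.745,14.09): [(0, 37.1826) (98, 10.7895) (98, 39) (0, 39)]  |A|=1471.3671
3. ⊥bis P0·P2 via (76.695,12.79): [(72.3004, 17.7109) (98, 10.7895) (98, 39) (53.2879, 39)]  |A|=838.4403
4. ⊥bis P0·P3 via (55.135,12.5): [(72.3004, 17.7109) (98, 10.7895) (98, 39) (53.2879, 39)]  |A|=838.4403
5. ⊥bis P0·P4 via (52.41,18.715): [(72.3004, 17.7109) (98, 10.7895) (98, 39) (53.2879, 39)]  |A|=838.4403
6. ⊥bis P0·P5 via (85.285,15.845): [(67.6936, 22.8693) (97.8334, 10.8344) (98, 10.7895) (98, 39) (53.2879, 39)]  |A|=788.4243
7. canonical 5-gon: [(67.6936, 22.8693) (97.8334, 10.8344) (98, 10.7895) (98, 39) (53.2879, 39)]
8. shoelace: 788.4243

Area of P0's cell: 788.4243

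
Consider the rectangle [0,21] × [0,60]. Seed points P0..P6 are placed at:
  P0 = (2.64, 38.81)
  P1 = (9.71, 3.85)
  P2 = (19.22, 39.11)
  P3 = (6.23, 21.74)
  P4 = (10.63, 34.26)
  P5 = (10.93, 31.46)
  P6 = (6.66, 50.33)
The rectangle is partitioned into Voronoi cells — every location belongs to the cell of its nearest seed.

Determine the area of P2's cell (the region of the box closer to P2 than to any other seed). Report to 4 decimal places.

Area of P2's cell: 127.5671

1. box [0,21]×[0,60]: [(0, 0) (21, 0) (21, 60) (0, 60)]
2. ⊥bis P2·P0 via (10.93,38.96): [(11.6349, 0) (21, 0) (21, 60) (10.5493, 60)]  |A|=594.4726
3. ⊥bis P2·P1 via (14.465,21.48): [(11.2305, 22.3524) (21, 19.7174) (21, 60) (10.5493, 60)]  |A|=393.4922
4. ⊥bis P2·P3 via (12.725,30.425): [(11.0619, 31.6687) (21, 24.2366) (21, 60) (10.5493, 60)]  |A|=325.7504
5. ⊥bis P2·P4 via (14.925,36.685): [(10.8403, 43.9196) (21, 25.9254) (21, 60) (10.5493, 60)]  |A|=257.1203
6. ⊥bis P2·P5 via (15.075,35.285): [(10.8403, 43.9196) (16.725, 33.497) (21, 28.8643) (21, 60) (10.5493, 60)]  |A|=250.8383
7. ⊥bis P2·P6 via (12.94,44.72): [(11.3765, 42.9698) (16.725, 33.497) (21, 28.8643) (21, 53.7426)]  |A|=127.5671
8. canonical 4-gon: [(11.3765, 42.9698) (16.725, 33.497) (21, 28.8643) (21, 53.7426)]
9. shoelace: 127.5671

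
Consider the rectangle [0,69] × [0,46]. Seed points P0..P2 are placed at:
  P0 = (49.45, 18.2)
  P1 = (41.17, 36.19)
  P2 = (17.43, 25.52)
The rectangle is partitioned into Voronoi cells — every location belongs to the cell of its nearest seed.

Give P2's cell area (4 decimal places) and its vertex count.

1. box [0,69]×[0,46]: [(0, 0) (69, 0) (69, 46) (0, 46)]
2. ⊥bis P2·P0 via (33.44,21.86): [(0, 0) (28.4426, 0) (38.9586, 46) (0, 46)]  |A|=1550.2282
3. ⊥bis P2·P1 via (29.3,30.855): [(0, 0) (28.4426, 0) (33.4072, 21.7167) (22.493, 46) (0, 46)]  |A|=1350.3093
4. canonical 5-gon: [(0, 0) (28.4426, 0) (33.4072, 21.7167) (22.493, 46) (0, 46)]
5. shoelace: 1350.3093

Area of P2's cell: 1350.3093 (5 vertices)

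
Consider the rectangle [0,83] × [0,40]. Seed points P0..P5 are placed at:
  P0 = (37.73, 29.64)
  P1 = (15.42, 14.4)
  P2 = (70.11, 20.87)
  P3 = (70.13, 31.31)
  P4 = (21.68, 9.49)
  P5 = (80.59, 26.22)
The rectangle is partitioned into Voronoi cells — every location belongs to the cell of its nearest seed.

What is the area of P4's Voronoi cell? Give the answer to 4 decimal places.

1. box [0,83]×[0,40]: [(0, 0) (83, 0) (83, 40) (0, 40)]
2. ⊥bis P4·P0 via (29.705,19.565): [(0, 0) (54.2679, 0) (4.0498, 40) (0, 40)]  |A|=1166.3551
3. ⊥bis P4·P1 via (18.55,11.945): [(9.181, 0) (54.2679, 0) (26.5179, 22.1036)]  |A|=498.2923
4. ⊥bis P4·P2 via (45.895,15.18): [(9.181, 0) (49.462, 0) (48.3553, 4.7095) (26.5179, 22.1036)]  |A|=486.9754
5. ⊥bis P4·P3 via (45.905,20.4): [(9.181, 0) (49.462, 0) (48.3553, 4.7095) (26.5179, 22.1036)]  |A|=486.9754
6. ⊥bis P4·P5 via (51.135,17.855): [(9.181, 0) (49.462, 0) (48.3553, 4.7095) (26.5179, 22.1036)]  |A|=486.9754
7. canonical 4-gon: [(9.181, 0) (49.462, 0) (48.3553, 4.7095) (26.5179, 22.1036)]
8. shoelace: 486.9754

Area of P4's cell: 486.9754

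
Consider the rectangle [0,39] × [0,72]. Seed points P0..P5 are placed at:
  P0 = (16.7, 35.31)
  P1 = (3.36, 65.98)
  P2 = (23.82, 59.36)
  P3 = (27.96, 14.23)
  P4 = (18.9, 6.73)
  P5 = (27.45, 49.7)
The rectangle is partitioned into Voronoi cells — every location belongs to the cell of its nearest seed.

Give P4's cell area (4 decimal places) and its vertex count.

Area of P4's cell: 480.1285 (4 vertices)

1. box [0,39]×[0,72]: [(0, 0) (39, 0) (39, 72) (0, 72)]
2. ⊥bis P4·P0 via (17.8,21.02): [(0, 19.6498) (0, 0) (39, 0) (39, 22.6519)]  |A|=824.8836
3. ⊥bis P4·P1 via (11.13,36.355): [(0, 19.6498) (0, 0) (39, 0) (39, 22.6519)]  |A|=824.8836
4. ⊥bis P4·P2 via (21.36,33.045): [(0, 19.6498) (0, 0) (39, 0) (39, 22.6519)]  |A|=824.8836
5. ⊥bis P4·P3 via (23.43,10.48): [(14.8903, 20.796) (0, 19.6498) (0, 0) (32.1055, 0)]  |A|=480.1285
6. ⊥bis P4·P5 via (23.175,28.215): [(14.8903, 20.796) (0, 19.6498) (0, 0) (32.1055, 0)]  |A|=480.1285
7. canonical 4-gon: [(14.8903, 20.796) (0, 19.6498) (0, 0) (32.1055, 0)]
8. shoelace: 480.1285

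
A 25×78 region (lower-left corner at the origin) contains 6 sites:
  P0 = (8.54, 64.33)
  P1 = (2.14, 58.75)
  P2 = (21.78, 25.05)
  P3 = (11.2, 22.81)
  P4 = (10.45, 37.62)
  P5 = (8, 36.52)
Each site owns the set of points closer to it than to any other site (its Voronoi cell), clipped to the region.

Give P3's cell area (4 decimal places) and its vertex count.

1. box [0,25]×[0,78]: [(0, 0) (25, 0) (25, 78) (0, 78)]
2. ⊥bis P3·P0 via (9.87,43.57): [(0, 42.9377) (0, 0) (25, 0) (25, 44.5393)]  |A|=1093.4623
3. ⊥bis P3·P1 via (6.67,40.78): [(20.4184, 44.2458) (0, 39.0986) (0, 0) (25, 0) (25, 44.5393)]  |A|=1054.2683
4. ⊥bis P3·P2 via (16.49,23.93): [(12.6057, 42.2763) (0, 39.0986) (0, 0) (21.5565, 0)]  |A|=702.0967
5. ⊥bis P3·P4 via (10.825,30.215): [(15.1134, 30.4322) (0, 29.6668) (0, 0) (21.5565, 0)]  |A|=552.1875
6. ⊥bis P3·P5 via (9.6,29.665): [(15.1134, 30.4322) (12.2699, 30.2882) (0, 27.4243) (0, 0) (21.5565, 0)]  |A|=538.4299
7. canonical 5-gon: [(15.1134, 30.4322) (12.2699, 30.2882) (0, 27.4243) (0, 0) (21.5565, 0)]
8. shoelace: 538.4299

Area of P3's cell: 538.4299 (5 vertices)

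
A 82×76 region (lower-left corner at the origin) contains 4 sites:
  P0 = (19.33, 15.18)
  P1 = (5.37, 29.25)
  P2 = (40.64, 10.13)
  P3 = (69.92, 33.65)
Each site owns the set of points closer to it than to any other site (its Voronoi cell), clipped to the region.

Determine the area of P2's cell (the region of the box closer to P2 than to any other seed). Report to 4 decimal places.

1. box [0,82]×[0,76]: [(0, 0) (82, 0) (82, 76) (0, 76)]
2. ⊥bis P2·P0 via (29.985,12.655): [(26.986, 0) (82, 0) (82, 76) (44.9964, 76)]  |A|=3496.6683
3. ⊥bis P2·P1 via (23.005,19.69): [(38.368, 48.0296) (26.986, 0) (82, 0) (82, 76) (53.5309, 76)]  |A|=3377.3117
4. ⊥bis P2·P3 via (55.28,21.89): [(37.4373, 44.1023) (26.986, 0) (72.8638, 0)]  |A|=1011.657
5. canonical 3-gon: [(37.4373, 44.1023) (26.986, 0) (72.8638, 0)]
6. shoelace: 1011.657

Area of P2's cell: 1011.6570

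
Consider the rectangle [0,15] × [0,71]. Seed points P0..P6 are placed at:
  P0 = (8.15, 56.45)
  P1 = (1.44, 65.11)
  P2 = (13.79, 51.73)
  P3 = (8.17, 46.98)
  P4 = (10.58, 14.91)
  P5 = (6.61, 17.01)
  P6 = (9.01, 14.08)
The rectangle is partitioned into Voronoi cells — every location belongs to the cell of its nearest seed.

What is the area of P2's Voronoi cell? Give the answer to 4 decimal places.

Area of P2's cell: 43.0358

1. box [0,15]×[0,71]: [(0, 0) (15, 0) (15, 71) (0, 71)]
2. ⊥bis P2·P0 via (10.97,54.09): [(0, 40.9818) (0, 0) (15, 0) (15, 58.9055)]  |A|=749.1547
3. ⊥bis P2·P1 via (7.615,58.42): [(0, 40.9818) (0, 0) (15, 0) (15, 58.9055)]  |A|=749.1547
4. ⊥bis P2·P3 via (10.98,49.355): [(8.9839, 51.7167) (15, 44.5987) (15, 58.9055)]  |A|=43.0358
5. ⊥bis P2·P4 via (12.185,33.32): [(8.9839, 51.7167) (15, 44.5987) (15, 58.9055)]  |A|=43.0358
6. ⊥bis P2·P5 via (10.2,34.37): [(8.9839, 51.7167) (15, 44.5987) (15, 58.9055)]  |A|=43.0358
7. ⊥bis P2·P6 via (11.4,32.905): [(8.9839, 51.7167) (15, 44.5987) (15, 58.9055)]  |A|=43.0358
8. canonical 3-gon: [(8.9839, 51.7167) (15, 44.5987) (15, 58.9055)]
9. shoelace: 43.0358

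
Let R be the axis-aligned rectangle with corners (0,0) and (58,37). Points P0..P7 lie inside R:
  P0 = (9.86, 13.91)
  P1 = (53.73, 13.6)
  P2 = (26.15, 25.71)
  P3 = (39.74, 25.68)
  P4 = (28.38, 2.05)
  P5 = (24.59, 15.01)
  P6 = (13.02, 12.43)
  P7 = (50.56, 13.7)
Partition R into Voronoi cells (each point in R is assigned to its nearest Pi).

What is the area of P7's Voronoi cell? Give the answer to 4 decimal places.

1. box [0,58]×[0,37]: [(0, 0) (58, 0) (58, 37) (0, 37)]
2. ⊥bis P7·P0 via (30.21,13.805): [(30.1388, 0) (58, 0) (58, 37) (30.3297, 37)]  |A|=1027.3337
3. ⊥bis P7·P1 via (52.145,13.65): [(30.1388, 0) (51.7144, 0) (52.8816, 37) (30.3297, 37)]  |A|=816.3596
4. ⊥bis P7·P2 via (38.355,19.705): [(30.1544, 3.0376) (30.1388, 0) (51.7144, 0) (52.8816, 37) (46.8643, 37)]  |A|=535.5811
5. ⊥bis P7·P3 via (45.15,19.69): [(32.9073, 8.6328) (30.1544, 3.0376) (30.1388, 0) (51.7144, 0) (52.5463, 26.3701)]  |A|=348.8287
6. ⊥bis P7·P4 via (39.47,7.875): [(37.0885, 12.4091) (43.6063, 0) (51.7144, 0) (52.5463, 26.3701)]  |A|=248.3115
7. ⊥bis P7·P5 via (37.575,14.355): [(37.4954, 12.7766) (37.4428, 11.7345) (43.6063, 0) (51.7144, 0) (52.5463, 26.3701)]  |A|=248.1092
8. ⊥bis P7·P6 via (31.79,13.065): [(37.4954, 12.7766) (37.4428, 11.7345) (43.6063, 0) (51.7144, 0) (52.5463, 26.3701)]  |A|=248.1092
9. canonical 5-gon: [(37.4954, 12.7766) (37.4428, 11.7345) (43.6063, 0) (51.7144, 0) (52.5463, 26.3701)]
10. shoelace: 248.1092

Area of P7's cell: 248.1092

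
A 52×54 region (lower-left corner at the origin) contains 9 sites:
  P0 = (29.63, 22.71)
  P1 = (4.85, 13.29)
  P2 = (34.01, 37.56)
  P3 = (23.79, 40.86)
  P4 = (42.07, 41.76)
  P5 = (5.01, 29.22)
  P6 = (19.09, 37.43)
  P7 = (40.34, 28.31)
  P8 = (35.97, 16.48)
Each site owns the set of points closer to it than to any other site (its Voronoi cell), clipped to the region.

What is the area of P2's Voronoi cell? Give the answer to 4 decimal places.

1. box [0,52]×[0,54]: [(0, 0) (52, 0) (52, 54) (0, 54)]
2. ⊥bis P2·P0 via (31.82,30.135): [(0, 39.5203) (52, 24.1829) (52, 54) (0, 54)]  |A|=1151.7165
3. ⊥bis P2·P1 via (19.43,25.425): [(0, 48.7698) (10.2032, 36.5109) (52, 24.1829) (52, 54) (0, 54)]  |A|=1104.5292
4. ⊥bis P2·P3 via (28.9,39.21): [(26.4784, 31.7105) (52, 24.1829) (52, 54) (33.6756, 54)]  |A|=584.7098
5. ⊥bis P2·P4 via (38.04,39.66): [(32.4865, 50.3174) (26.4784, 31.7105) (45.0344, 26.2374)]  |A|=189.0756
6. ⊥bis P2·P5 via (19.51,33.39): [(32.4865, 50.3174) (26.4784, 31.7105) (45.0344, 26.2374)]  |A|=189.0756
7. ⊥bis P2·P6 via (26.55,37.495): [(32.4865, 50.3174) (26.5972, 32.0783) (26.6007, 31.6744) (45.0344, 26.2374)]  |A|=189.051
8. ⊥bis P2·P7 via (37.175,32.935): [(40.3958, 35.1391) (32.4865, 50.3174) (26.5972, 32.0783) (26.6007, 31.6744) (32.7029, 29.8746)]  |A|=142.6011
9. ⊥bis P2·P8 via (34.99,27.02): [(40.3958, 35.1391) (32.4865, 50.3174) (26.5972, 32.0783) (26.6007, 31.6744) (32.7029, 29.8746)]  |A|=142.6011
10. canonical 5-gon: [(40.3958, 35.1391) (32.4865, 50.3174) (26.5972, 32.0783) (26.6007, 31.6744) (32.7029, 29.8746)]
11. shoelace: 142.6011

Area of P2's cell: 142.6011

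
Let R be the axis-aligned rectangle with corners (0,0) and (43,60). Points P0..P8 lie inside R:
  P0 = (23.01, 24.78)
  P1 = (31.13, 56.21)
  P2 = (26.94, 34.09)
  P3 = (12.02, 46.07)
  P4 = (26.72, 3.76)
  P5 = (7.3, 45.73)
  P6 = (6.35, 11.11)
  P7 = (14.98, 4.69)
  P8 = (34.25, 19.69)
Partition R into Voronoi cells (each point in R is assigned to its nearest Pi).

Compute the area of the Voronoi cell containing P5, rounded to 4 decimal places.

Area of P5's cell: 299.8086

1. box [0,43]×[0,60]: [(0, 0) (43, 0) (43, 60) (0, 60)]
2. ⊥bis P5·P0 via (15.155,35.255): [(0, 23.8906) (43, 56.1354) (43, 60) (0, 60)]  |A|=859.4413
3. ⊥bis P5·P1 via (19.215,50.97): [(0, 23.8906) (23.4053, 41.4418) (15.2438, 60) (0, 60)]  |A|=564.0256
4. ⊥bis P5·P2 via (17.12,39.91): [(0, 23.8906) (13.7261, 34.1835) (21.1147, 46.6503) (15.2438, 60) (0, 60)]  |A|=530.5054
5. ⊥bis P5·P3 via (9.66,45.9): [(0, 23.8906) (10.6691, 31.8911) (8.6443, 60) (0, 60)]  |A|=314.119
6. ⊥bis P5·P4 via (17.01,24.745): [(0, 23.8906) (10.6691, 31.8911) (8.6443, 60) (0, 60)]  |A|=314.119
7. ⊥bis P5·P6 via (6.825,28.42): [(0, 28.6073) (6.0679, 28.4408) (10.6691, 31.8911) (8.6443, 60) (0, 60)]  |A|=299.8086
8. ⊥bis P5·P7 via (11.14,25.21): [(0, 28.6073) (6.0679, 28.4408) (10.6691, 31.8911) (8.6443, 60) (0, 60)]  |A|=299.8086
9. ⊥bis P5·P8 via (20.775,32.71): [(0, 28.6073) (6.0679, 28.4408) (10.6691, 31.8911) (8.6443, 60) (0, 60)]  |A|=299.8086
10. canonical 5-gon: [(0, 28.6073) (6.0679, 28.4408) (10.6691, 31.8911) (8.6443, 60) (0, 60)]
11. shoelace: 299.8086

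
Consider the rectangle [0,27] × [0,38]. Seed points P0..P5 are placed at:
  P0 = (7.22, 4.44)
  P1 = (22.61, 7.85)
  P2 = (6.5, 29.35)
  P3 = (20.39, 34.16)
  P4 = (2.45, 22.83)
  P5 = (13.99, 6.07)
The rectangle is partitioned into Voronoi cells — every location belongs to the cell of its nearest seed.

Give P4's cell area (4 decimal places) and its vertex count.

Area of P4's cell: 138.9013 (4 vertices)

1. box [0,27]×[0,38]: [(0, 0) (27, 0) (27, 38) (0, 38)]
2. ⊥bis P4·P0 via (4.835,13.635): [(0, 12.3809) (27, 19.3842) (27, 38) (0, 38)]  |A|=597.1717
3. ⊥bis P4·P1 via (12.53,15.34): [(0, 12.3809) (12.7978, 15.7004) (27, 34.8136) (27, 38) (0, 38)]  |A|=487.6053
4. ⊥bis P4·P2 via (4.475,26.09): [(0, 28.8697) (0, 12.3809) (12.7978, 15.7004) (15.4515, 19.2718)]  |A|=145.837
5. ⊥bis P4·P3 via (11.42,28.495): [(0, 28.8697) (0, 12.3809) (12.7978, 15.7004) (15.4515, 19.2718)]  |A|=145.837
6. ⊥bis P4·P5 via (8.22,14.45): [(15.3313, 19.3464) (0, 28.8697) (0, 12.3809) (8.3668, 14.5511)]  |A|=138.9013
7. canonical 4-gon: [(15.3313, 19.3464) (0, 28.8697) (0, 12.3809) (8.3668, 14.5511)]
8. shoelace: 138.9013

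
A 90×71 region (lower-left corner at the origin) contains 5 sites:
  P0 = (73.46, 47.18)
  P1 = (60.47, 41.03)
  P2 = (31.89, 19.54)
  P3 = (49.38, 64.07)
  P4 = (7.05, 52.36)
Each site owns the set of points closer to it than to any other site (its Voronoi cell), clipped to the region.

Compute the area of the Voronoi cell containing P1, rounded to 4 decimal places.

Area of P1's cell: 1275.2903

1. box [0,90]×[0,71]: [(0, 0) (90, 0) (90, 71) (0, 71)]
2. ⊥bis P1·P0 via (66.965,44.105): [(0, 0) (87.8461, 0) (54.2318, 71) (0, 71)]  |A|=5043.7662
3. ⊥bis P1·P2 via (46.18,30.285): [(68.952, 0) (87.8461, 0) (54.2318, 71) (15.5654, 71)]  |A|=2043.3975
4. ⊥bis P1·P3 via (54.925,52.55): [(36.2114, 43.5425) (68.952, 0) (87.8461, 0) (61.4743, 55.7024)]  |A|=1275.2903
5. ⊥bis P1·P4 via (33.76,46.695): [(36.2114, 43.5425) (68.952, 0) (87.8461, 0) (61.4743, 55.7024)]  |A|=1275.2903
6. canonical 4-gon: [(36.2114, 43.5425) (68.952, 0) (87.8461, 0) (61.4743, 55.7024)]
7. shoelace: 1275.2903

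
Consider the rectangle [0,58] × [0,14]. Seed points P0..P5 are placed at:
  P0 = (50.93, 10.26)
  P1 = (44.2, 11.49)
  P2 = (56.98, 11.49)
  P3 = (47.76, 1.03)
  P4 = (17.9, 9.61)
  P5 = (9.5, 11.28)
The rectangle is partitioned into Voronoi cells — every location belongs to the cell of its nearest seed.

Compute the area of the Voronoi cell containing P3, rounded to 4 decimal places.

Area of P3's cell: 109.9309

1. box [0,58]×[0,14]: [(0, 0) (58, 0) (58, 14) (0, 14)]
2. ⊥bis P3·P0 via (49.345,5.645): [(0, 0) (58, 0) (58, 2.6725) (25.018, 14) (0, 14)]  |A|=625.1978
3. ⊥bis P3·P1 via (45.98,6.26): [(27.5869, 0) (58, 0) (58, 2.6725) (46.7707, 6.5291)]  |A|=114.2906
4. ⊥bis P3·P2 via (52.37,6.26): [(27.5869, 0) (58, 0) (58, 1.2974) (55.4442, 3.5503) (46.7707, 6.5291)]  |A|=112.5333
5. ⊥bis P3·P4 via (32.83,5.32): [(31.704, 1.4012) (31.3013, 0) (58, 0) (58, 1.2974) (55.4442, 3.5503) (46.7707, 6.5291)]  |A|=109.9309
6. ⊥bis P3·P5 via (28.63,6.155): [(31.704, 1.4012) (31.3013, 0) (58, 0) (58, 1.2974) (55.4442, 3.5503) (46.7707, 6.5291)]  |A|=109.9309
7. canonical 6-gon: [(31.704, 1.4012) (31.3013, 0) (58, 0) (58, 1.2974) (55.4442, 3.5503) (46.7707, 6.5291)]
8. shoelace: 109.9309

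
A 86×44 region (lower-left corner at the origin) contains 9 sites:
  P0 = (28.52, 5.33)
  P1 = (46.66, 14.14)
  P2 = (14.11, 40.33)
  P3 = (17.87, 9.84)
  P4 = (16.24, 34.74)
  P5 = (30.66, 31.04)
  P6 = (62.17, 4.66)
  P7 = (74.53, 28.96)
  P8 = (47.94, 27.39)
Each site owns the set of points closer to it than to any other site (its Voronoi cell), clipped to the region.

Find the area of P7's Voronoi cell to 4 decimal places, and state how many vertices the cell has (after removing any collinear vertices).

1. box [0,86]×[0,44]: [(0, 0) (86, 0) (86, 44) (0, 44)]
2. ⊥bis P7·P0 via (51.525,17.145): [(60.3304, 0) (86, 0) (86, 44) (37.7327, 44)]  |A|=1626.6118
3. ⊥bis P7·P1 via (60.595,21.55): [(72.0543, 0) (86, 0) (86, 44) (48.6571, 44)]  |A|=1128.3487
4. ⊥bis P7·P2 via (44.32,34.645): [(72.0543, 0) (86, 0) (86, 44) (48.6571, 44)]  |A|=1128.3487
5. ⊥bis P7·P3 via (46.2,19.4): [(72.0543, 0) (86, 0) (86, 44) (48.6571, 44)]  |A|=1128.3487
6. ⊥bis P7·P4 via (45.385,31.85): [(72.0543, 0) (86, 0) (86, 44) (48.6571, 44)]  |A|=1128.3487
7. ⊥bis P7·P5 via (52.595,30): [(52.8821, 36.0547) (72.0543, 0) (86, 0) (86, 44) (53.2588, 44)]  |A|=1110.0679
8. ⊥bis P7·P6 via (68.35,16.81): [(52.8821, 36.0547) (61.1748, 20.4596) (86, 7.8325) (86, 44) (53.2588, 44)]  |A|=870.1851
9. ⊥bis P7·P8 via (61.235,28.175): [(61.7065, 20.1892) (86, 7.8325) (86, 44) (60.3006, 44)]  |A|=745.2796
10. canonical 4-gon: [(61.7065, 20.1892) (86, 7.8325) (86, 44) (60.3006, 44)]
11. shoelace: 745.2796

Area of P7's cell: 745.2796 (4 vertices)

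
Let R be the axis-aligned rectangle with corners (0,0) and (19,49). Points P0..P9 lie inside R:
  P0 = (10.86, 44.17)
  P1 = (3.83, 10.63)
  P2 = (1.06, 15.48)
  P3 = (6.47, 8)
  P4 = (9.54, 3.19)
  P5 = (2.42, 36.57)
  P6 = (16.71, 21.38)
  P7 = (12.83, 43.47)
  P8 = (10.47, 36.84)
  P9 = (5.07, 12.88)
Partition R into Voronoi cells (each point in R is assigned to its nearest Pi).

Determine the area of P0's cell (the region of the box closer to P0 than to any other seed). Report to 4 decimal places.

1. box [0,19]×[0,49]: [(0, 0) (19, 0) (19, 49) (0, 49)]
2. ⊥bis P0·P1 via (7.345,27.4): [(0, 28.9395) (19, 24.9571) (19, 49) (0, 49)]  |A|=418.9821
3. ⊥bis P0·P2 via (5.96,29.825): [(0, 31.8608) (19, 25.3708) (19, 49) (0, 49)]  |A|=387.2998
4. ⊥bis P0·P3 via (8.665,26.085): [(0, 31.8608) (19, 25.3708) (19, 49) (0, 49)]  |A|=387.2998
5. ⊥bis P0·P4 via (10.2,23.68): [(0, 31.8608) (19, 25.3708) (19, 49) (0, 49)]  |A|=387.2998
6. ⊥bis P0·P5 via (6.64,40.37): [(0, 47.7439) (19, 26.6439) (19, 49) (0, 49)]  |A|=224.316
7. ⊥bis P0·P6 via (13.785,32.775): [(0, 47.7439) (13.5365, 32.7112) (19, 34.1136) (19, 49) (0, 49)]  |A|=203.9106
8. ⊥bis P0·P7 via (11.845,43.82): [(0, 47.7439) (9.4932, 37.2014) (13.6856, 49) (0, 49)]  |A|=86.6976
9. ⊥bis P0·P8 via (10.665,40.505): [(0, 47.7439) (6.3098, 40.7367) (10.667, 40.5049) (13.6856, 49) (0, 49)]  |A|=79.3645
10. ⊥bis P0·P9 via (7.965,28.525): [(0, 47.7439) (6.3098, 40.7367) (10.667, 40.5049) (13.6856, 49) (0, 49)]  |A|=79.3645
11. canonical 5-gon: [(0, 47.7439) (6.3098, 40.7367) (10.667, 40.5049) (13.6856, 49) (0, 49)]
12. shoelace: 79.3645

Area of P0's cell: 79.3645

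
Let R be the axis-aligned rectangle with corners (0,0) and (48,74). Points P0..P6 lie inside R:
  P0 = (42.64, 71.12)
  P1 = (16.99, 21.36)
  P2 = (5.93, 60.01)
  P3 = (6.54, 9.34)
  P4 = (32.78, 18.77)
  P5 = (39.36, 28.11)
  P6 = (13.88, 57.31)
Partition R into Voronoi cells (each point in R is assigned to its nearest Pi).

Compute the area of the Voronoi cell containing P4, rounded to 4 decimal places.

Area of P4's cell: 550.1735

1. box [0,48]×[0,74]: [(0, 0) (48, 0) (48, 74) (0, 74)]
2. ⊥bis P4·P0 via (37.71,44.945): [(0, 52.0476) (0, 0) (48, 0) (48, 43.0069)]  |A|=2281.3078
3. ⊥bis P4·P1 via (24.885,20.065): [(29.2281, 46.5426) (21.5938, 0) (48, 0) (48, 43.0069)]  |A|=1018.168
4. ⊥bis P4·P2 via (19.355,39.39): [(30.0912, 46.38) (29.095, 45.7314) (21.5938, 0) (48, 0) (48, 43.0069)]  |A|=1017.8071
5. ⊥bis P4·P3 via (19.66,14.055): [(30.0912, 46.38) (29.095, 45.7314) (22.5707, 5.9557) (24.711, 0) (48, 0) (48, 43.0069)]  |A|=1008.5245
6. ⊥bis P4·P5 via (36.07,23.44): [(26.5399, 30.1539) (22.5707, 5.9557) (24.711, 0) (48, 0) (48, 15.0354)]  |A|=550.1735
7. ⊥bis P4·P6 via (23.33,38.04): [(26.5399, 30.1539) (22.5707, 5.9557) (24.711, 0) (48, 0) (48, 15.0354)]  |A|=550.1735
8. canonical 5-gon: [(26.5399, 30.1539) (22.5707, 5.9557) (24.711, 0) (48, 0) (48, 15.0354)]
9. shoelace: 550.1735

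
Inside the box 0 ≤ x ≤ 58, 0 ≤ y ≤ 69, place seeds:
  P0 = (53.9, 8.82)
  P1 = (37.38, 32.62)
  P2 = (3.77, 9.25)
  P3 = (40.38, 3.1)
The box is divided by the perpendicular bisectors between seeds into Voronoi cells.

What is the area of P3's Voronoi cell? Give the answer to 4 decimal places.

1. box [0,58]×[0,69]: [(0, 0) (58, 0) (58, 69) (0, 69)]
2. ⊥bis P3·P0 via (47.14,5.96): [(0, 0) (49.6615, 0) (20.4692, 69) (0, 69)]  |A|=2419.5115
3. ⊥bis P3·P1 via (38.88,17.86): [(0, 13.9088) (0, 0) (49.6615, 0) (41.9724, 18.1743)]  |A|=743.1737
4. ⊥bis P3·P2 via (22.075,6.175): [(23.7801, 16.3255) (21.0377, 0) (49.6615, 0) (41.9724, 18.1743)]  |A|=406.0724
5. canonical 4-gon: [(23.7801, 16.3255) (21.0377, 0) (49.6615, 0) (41.9724, 18.1743)]
6. shoelace: 406.0724

Area of P3's cell: 406.0724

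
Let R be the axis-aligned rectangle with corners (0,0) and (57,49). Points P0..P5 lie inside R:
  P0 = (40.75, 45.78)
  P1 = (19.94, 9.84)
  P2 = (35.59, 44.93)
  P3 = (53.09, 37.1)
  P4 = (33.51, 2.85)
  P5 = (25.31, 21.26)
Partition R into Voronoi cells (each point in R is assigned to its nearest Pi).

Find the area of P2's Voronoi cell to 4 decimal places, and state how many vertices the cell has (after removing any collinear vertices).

1. box [0,57]×[0,49]: [(0, 0) (57, 0) (57, 49) (0, 49)]
2. ⊥bis P2·P0 via (38.17,45.355): [(0, 0) (45.6413, 0) (37.5696, 49) (0, 49)]  |A|=2038.6654
3. ⊥bis P2·P1 via (27.765,27.385): [(0, 39.7681) (42.19, 20.9515) (37.5696, 49) (0, 49)]  |A|=721.6316
4. ⊥bis P2·P3 via (44.34,41.015): [(0, 39.7681) (36.4987, 23.4898) (40.3529, 32.1038) (37.5696, 49) (0, 49)]  |A|=692.2281
5. ⊥bis P2·P4 via (34.55,23.89): [(0, 39.7681) (35.7324, 23.8316) (36.6317, 23.7871) (40.3529, 32.1038) (37.5696, 49) (0, 49)]  |A|=692.0915
6. ⊥bis P2·P5 via (30.45,33.095): [(0, 46.3196) (39.113, 29.3326) (40.3529, 32.1038) (37.5696, 49) (0, 49)]  |A|=436.1979
7. canonical 5-gon: [(0, 46.3196) (39.113, 29.3326) (40.3529, 32.1038) (37.5696, 49) (0, 49)]
8. shoelace: 436.1979

Area of P2's cell: 436.1979 (5 vertices)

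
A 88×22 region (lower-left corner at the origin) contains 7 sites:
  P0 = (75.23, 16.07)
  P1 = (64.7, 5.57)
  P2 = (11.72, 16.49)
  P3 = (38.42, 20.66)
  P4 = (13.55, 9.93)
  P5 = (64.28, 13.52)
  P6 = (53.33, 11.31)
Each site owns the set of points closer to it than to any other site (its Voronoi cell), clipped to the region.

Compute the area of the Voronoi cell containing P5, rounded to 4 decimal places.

Area of P5's cell: 141.5700

1. box [0,88]×[0,22]: [(0, 0) (88, 0) (88, 22) (0, 22)]
2. ⊥bis P5·P0 via (69.755,14.795): [(0, 0) (73.2004, 0) (68.0771, 22) (0, 22)]  |A|=1554.0529
3. ⊥bis P5·P1 via (64.49,9.545): [(0, 6.138) (70.8988, 9.8836) (68.0771, 22) (0, 22)]  |A|=974.7244
4. ⊥bis P5·P2 via (38,15.005): [(37.6112, 8.125) (70.8988, 9.8836) (68.0771, 22) (38.3953, 22)]  |A|=410.062
5. ⊥bis P5·P3 via (51.35,17.09): [(49.0415, 8.7289) (70.8988, 9.8836) (68.0771, 22) (52.7057, 22)]  |A|=236.0437
6. ⊥bis P5·P4 via (38.915,11.725): [(49.0415, 8.7289) (70.8988, 9.8836) (68.0771, 22) (52.7057, 22)]  |A|=236.0437
7. ⊥bis P5·P6 via (58.805,12.415): [(59.4381, 9.2781) (70.8988, 9.8836) (68.0771, 22) (56.8705, 22)]  |A|=141.57
8. canonical 4-gon: [(59.4381, 9.2781) (70.8988, 9.8836) (68.0771, 22) (56.8705, 22)]
9. shoelace: 141.57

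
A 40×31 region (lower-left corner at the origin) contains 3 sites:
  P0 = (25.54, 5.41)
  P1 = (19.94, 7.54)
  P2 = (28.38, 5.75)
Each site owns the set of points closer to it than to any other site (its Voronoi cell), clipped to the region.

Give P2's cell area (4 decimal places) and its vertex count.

1. box [0,40]×[0,31]: [(0, 0) (40, 0) (40, 31) (0, 31)]
2. ⊥bis P2·P0 via (26.96,5.58): [(27.628, 0) (40, 0) (40, 31) (23.9168, 31)]  |A|=441.0558
3. ⊥bis P2·P1 via (24.16,6.645): [(25.8682, 14.6995) (27.628, 0) (40, 0) (40, 31) (29.3253, 31)]  |A|=396.9744
4. canonical 5-gon: [(25.8682, 14.6995) (27.628, 0) (40, 0) (40, 31) (29.3253, 31)]
5. shoelace: 396.9744

Area of P2's cell: 396.9744 (5 vertices)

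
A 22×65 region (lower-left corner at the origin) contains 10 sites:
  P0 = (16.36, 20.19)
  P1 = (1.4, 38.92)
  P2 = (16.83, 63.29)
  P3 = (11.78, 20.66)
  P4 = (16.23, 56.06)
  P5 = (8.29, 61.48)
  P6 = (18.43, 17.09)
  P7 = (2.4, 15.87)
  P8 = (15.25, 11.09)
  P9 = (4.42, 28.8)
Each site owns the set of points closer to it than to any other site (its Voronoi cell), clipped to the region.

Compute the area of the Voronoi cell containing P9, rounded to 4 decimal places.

1. box [0,22]×[0,65]: [(0, 0) (22, 0) (22, 65) (0, 65)]
2. ⊥bis P9·P0 via (10.39,24.495): [(0, 10.0866) (22, 40.5953) (22, 65) (0, 65)]  |A|=872.4997
3. ⊥bis P9·P1 via (2.91,33.86): [(0, 32.9916) (0, 10.0866) (21.0458, 39.2721)]  |A|=241.0277
4. ⊥bis P9·P2 via (10.625,46.045): [(0, 32.9916) (0, 10.0866) (21.0458, 39.2721)]  |A|=241.0277
5. ⊥bis P9·P3 via (8.1,24.73): [(0, 32.9916) (0, 17.4062) (15.1676, 31.1203) (21.0458, 39.2721)]  |A|=185.5175
6. ⊥bis P9·P4 via (10.325,42.43): [(19.0138, 38.6657) (0, 32.9916) (0, 17.4062) (15.1676, 31.1203) (20.2289, 38.1393)]  |A|=184.6142
7. ⊥bis P9·P5 via (6.355,45.14): [(19.0138, 38.6657) (0, 32.9916) (0, 17.4062) (15.1676, 31.1203) (20.2289, 38.1393)]  |A|=184.6142
8. ⊥bis P9·P6 via (11.425,22.945): [(19.0138, 38.6657) (0, 32.9916) (0, 17.4062) (15.1676, 31.1203) (20.2289, 38.1393)]  |A|=184.6142
9. ⊥bis P9·P7 via (3.41,22.335): [(19.0138, 38.6657) (0, 32.9916) (0, 22.8677) (5.1505, 22.0631) (15.1676, 31.1203) (20.2289, 38.1393)]  |A|=170.5495
10. ⊥bis P9·P8 via (9.835,19.945): [(19.0138, 38.6657) (0, 32.9916) (0, 22.8677) (5.1505, 22.0631) (15.1676, 31.1203) (20.2289, 38.1393)]  |A|=170.5495
11. canonical 6-gon: [(19.0138, 38.6657) (0, 32.9916) (0, 22.8677) (5.1505, 22.0631) (15.1676, 31.1203) (20.2289, 38.1393)]
12. shoelace: 170.5495

Area of P9's cell: 170.5495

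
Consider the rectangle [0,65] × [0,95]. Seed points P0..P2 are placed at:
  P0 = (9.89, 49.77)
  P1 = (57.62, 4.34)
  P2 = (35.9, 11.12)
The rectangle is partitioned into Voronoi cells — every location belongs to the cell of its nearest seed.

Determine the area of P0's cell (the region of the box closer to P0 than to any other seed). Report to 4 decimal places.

Area of P0's cell: 3774.3206

1. box [0,65]×[0,95]: [(0, 0) (65, 0) (65, 95) (0, 95)]
2. ⊥bis P0·P1 via (33.755,27.055): [(0, 0) (8.0037, 0) (65, 59.8819) (65, 95) (0, 95)]  |A|=4468.4786
3. ⊥bis P0·P2 via (22.895,30.445): [(0, 15.0375) (62.0827, 56.8168) (65, 59.8819) (65, 95) (0, 95)]  |A|=3774.3206
4. canonical 5-gon: [(0, 15.0375) (62.0827, 56.8168) (65, 59.8819) (65, 95) (0, 95)]
5. shoelace: 3774.3206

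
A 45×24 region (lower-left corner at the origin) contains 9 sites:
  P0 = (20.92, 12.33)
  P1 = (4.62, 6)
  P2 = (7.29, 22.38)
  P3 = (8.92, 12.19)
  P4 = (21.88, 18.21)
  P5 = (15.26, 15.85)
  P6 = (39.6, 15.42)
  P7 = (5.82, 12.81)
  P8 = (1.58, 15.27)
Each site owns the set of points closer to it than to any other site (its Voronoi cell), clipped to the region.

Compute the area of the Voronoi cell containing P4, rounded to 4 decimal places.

1. box [0,45]×[0,24]: [(0, 0) (45, 0) (45, 24) (0, 24)]
2. ⊥bis P4·P0 via (21.4,15.27): [(0, 18.7639) (45, 11.4169) (45, 24) (0, 24)]  |A|=400.9316
3. ⊥bis P4·P1 via (13.25,12.105): [(9.6545, 17.1876) (45, 11.4169) (45, 24) (4.8353, 24)]  |A|=359.1858
4. ⊥bis P4·P2 via (14.585,20.295): [(13.5167, 16.5571) (45, 11.4169) (45, 24) (15.6439, 24)]  |A|=307.3259
5. ⊥bis P4·P3 via (15.4,15.2): [(13.9939, 18.227) (14.8724, 16.3357) (45, 11.4169) (45, 24) (15.6439, 24)]  |A|=306.141
6. ⊥bis P4·P5 via (18.57,17.03): [(19.0613, 15.6518) (45, 11.4169) (45, 24) (16.0852, 24)]  |A|=283.8868
7. ⊥bis P4·P6 via (30.74,16.815): [(19.0613, 15.6518) (30.2688, 13.822) (31.8713, 24) (16.0852, 24)]  |A|=124.3929
8. ⊥bis P4·P7 via (13.85,15.51): [(19.0613, 15.6518) (30.2688, 13.822) (31.8713, 24) (16.0852, 24)]  |A|=124.3929
9. ⊥bis P4·P8 via (11.73,16.74): [(19.0613, 15.6518) (30.2688, 13.822) (31.8713, 24) (16.0852, 24)]  |A|=124.3929
10. canonical 4-gon: [(19.0613, 15.6518) (30.2688, 13.822) (31.8713, 24) (16.0852, 24)]
11. shoelace: 124.3929

Area of P4's cell: 124.3929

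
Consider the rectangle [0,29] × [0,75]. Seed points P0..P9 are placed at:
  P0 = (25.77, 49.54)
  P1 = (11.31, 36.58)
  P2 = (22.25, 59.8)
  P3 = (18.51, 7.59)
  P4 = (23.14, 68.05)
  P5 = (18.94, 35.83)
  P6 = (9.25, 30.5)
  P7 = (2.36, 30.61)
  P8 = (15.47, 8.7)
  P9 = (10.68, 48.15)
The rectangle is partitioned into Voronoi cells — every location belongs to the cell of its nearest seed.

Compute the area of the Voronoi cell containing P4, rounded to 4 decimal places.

1. box [0,29]×[0,75]: [(0, 0) (29, 0) (29, 75) (0, 75)]
2. ⊥bis P4·P0 via (24.455,58.795): [(0, 55.3203) (29, 59.4408) (29, 75) (0, 75)]  |A|=510.9643
3. ⊥bis P4·P1 via (17.225,52.315): [(0, 58.7901) (6.6985, 56.2721) (29, 59.4408) (29, 75) (0, 75)]  |A|=499.3431
4. ⊥bis P4·P2 via (22.695,63.925): [(0, 66.3733) (29, 63.2448) (29, 75) (0, 75)]  |A|=295.5371
5. ⊥bis P4·P3 via (20.825,37.82): [(0, 66.3733) (29, 63.2448) (29, 75) (0, 75)]  |A|=295.5371
6. ⊥bis P4·P5 via (21.04,51.94): [(0, 66.3733) (29, 63.2448) (29, 75) (0, 75)]  |A|=295.5371
7. ⊥bis P4·P6 via (16.195,49.275): [(0, 66.3733) (29, 63.2448) (29, 75) (0, 75)]  |A|=295.5371
8. ⊥bis P4·P7 via (12.75,49.33): [(0, 66.3733) (29, 63.2448) (29, 75) (0, 75)]  |A|=295.5371
9. ⊥bis P4·P8 via (19.305,38.375): [(0, 66.3733) (29, 63.2448) (29, 75) (0, 75)]  |A|=295.5371
10. ⊥bis P4·P9 via (16.91,58.1): [(0, 68.6879) (4.4661, 65.8915) (29, 63.2448) (29, 75) (0, 75)]  |A|=290.3685
11. canonical 5-gon: [(0, 68.6879) (4.4661, 65.8915) (29, 63.2448) (29, 75) (0, 75)]
12. shoelace: 290.3685

Area of P4's cell: 290.3685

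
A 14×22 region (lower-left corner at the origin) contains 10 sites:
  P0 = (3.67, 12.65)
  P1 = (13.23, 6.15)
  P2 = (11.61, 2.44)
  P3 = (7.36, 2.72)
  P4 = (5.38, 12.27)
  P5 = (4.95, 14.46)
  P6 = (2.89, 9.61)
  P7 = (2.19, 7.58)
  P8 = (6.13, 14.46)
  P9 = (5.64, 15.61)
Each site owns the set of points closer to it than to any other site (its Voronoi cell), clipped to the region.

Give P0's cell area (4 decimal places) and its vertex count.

Area of P0's cell: 16.1432 (4 vertices)

1. box [0,14]×[0,22]: [(0, 0) (14, 0) (14, 22) (0, 22)]
2. ⊥bis P0·P1 via (8.45,9.4): [(0, 0) (2.0588, 0) (14, 17.5628) (14, 22) (0, 22)]  |A|=203.1396
3. ⊥bis P0·P2 via (7.64,7.545): [(0, 1.6036) (6.6825, 6.8003) (14, 17.5628) (14, 22) (0, 22)]  |A|=190.7814
4. ⊥bis P0·P3 via (5.515,7.685): [(0, 5.6356) (7.882, 8.5646) (14, 17.5628) (14, 22) (0, 22)]  |A|=172.1134
5. ⊥bis P0·P4 via (4.525,12.46): [(0, 5.6356) (3.2793, 6.8542) (6.645, 22) (0, 22)]  |A|=77.1535
6. ⊥bis P0·P5 via (4.31,13.555): [(0, 16.603) (0, 5.6356) (3.2793, 6.8542) (4.7061, 13.2749)]  |A|=35.4649
7. ⊥bis P0·P6 via (3.28,11.13): [(0, 16.603) (0, 11.9716) (4.1782, 10.8995) (4.7061, 13.2749)]  |A|=16.1432
8. ⊥bis P0·P7 via (2.93,10.115): [(0, 16.603) (0, 11.9716) (4.1782, 10.8995) (4.7061, 13.2749)]  |A|=16.1432
9. ⊥bis P0·P8 via (4.9,13.555): [(0, 16.603) (0, 11.9716) (4.1782, 10.8995) (4.7061, 13.2749)]  |A|=16.1432
10. ⊥bis P0·P9 via (4.655,14.13): [(0, 16.603) (0, 11.9716) (4.1782, 10.8995) (4.7061, 13.2749)]  |A|=16.1432
11. canonical 4-gon: [(0, 16.603) (0, 11.9716) (4.1782, 10.8995) (4.7061, 13.2749)]
12. shoelace: 16.1432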